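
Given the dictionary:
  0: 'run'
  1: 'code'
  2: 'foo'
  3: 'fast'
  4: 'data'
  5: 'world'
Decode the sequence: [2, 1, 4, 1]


Look up each index in the dictionary:
  2 -> 'foo'
  1 -> 'code'
  4 -> 'data'
  1 -> 'code'

Decoded: "foo code data code"


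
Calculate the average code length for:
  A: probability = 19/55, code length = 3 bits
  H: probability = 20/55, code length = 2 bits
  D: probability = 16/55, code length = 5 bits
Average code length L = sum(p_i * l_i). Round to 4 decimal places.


Weighted contributions p_i * l_i:
  A: (19/55) * 3 = 57/55
  H: (20/55) * 2 = 40/55
  D: (16/55) * 5 = 80/55
Sum = (57 + 40 + 80)/55 = 177/55

L = 177/55 = 3.2182 bits/symbol


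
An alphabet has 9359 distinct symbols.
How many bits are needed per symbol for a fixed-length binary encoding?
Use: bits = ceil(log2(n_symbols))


log2(9359) = 13.1921
Bracket: 2^13 = 8192 < 9359 <= 2^14 = 16384
So ceil(log2(9359)) = 14

bits = ceil(log2(9359)) = ceil(13.1921) = 14 bits


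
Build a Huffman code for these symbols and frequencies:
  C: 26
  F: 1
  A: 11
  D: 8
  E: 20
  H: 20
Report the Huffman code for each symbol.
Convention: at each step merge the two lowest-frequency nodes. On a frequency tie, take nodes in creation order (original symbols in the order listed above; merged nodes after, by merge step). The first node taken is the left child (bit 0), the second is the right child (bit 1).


Huffman tree construction:
Step 1: Merge F(1) + D(8) = 9
Step 2: Merge (F+D)(9) + A(11) = 20
Step 3: Merge E(20) + H(20) = 40
Step 4: Merge ((F+D)+A)(20) + C(26) = 46
Step 5: Merge (E+H)(40) + (((F+D)+A)+C)(46) = 86
Read each symbol's code off the tree from the root (left child = 0, right child = 1).

Codes:
  C: 11 (length 2)
  F: 1000 (length 4)
  A: 101 (length 3)
  D: 1001 (length 4)
  E: 00 (length 2)
  H: 01 (length 2)
Average code length: 201/86 = 2.3372 bits/symbol


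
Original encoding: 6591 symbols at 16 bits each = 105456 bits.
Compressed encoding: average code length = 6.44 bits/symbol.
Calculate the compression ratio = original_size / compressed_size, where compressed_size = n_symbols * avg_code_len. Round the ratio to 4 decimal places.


original_size = n_symbols * orig_bits = 6591 * 16 = 105456 bits
compressed_size = n_symbols * avg_code_len = 6591 * 6.44 = 42446.04 bits
ratio = original_size / compressed_size = 105456 / 42446.04 = 2.4845

Compression ratio = 2.4845


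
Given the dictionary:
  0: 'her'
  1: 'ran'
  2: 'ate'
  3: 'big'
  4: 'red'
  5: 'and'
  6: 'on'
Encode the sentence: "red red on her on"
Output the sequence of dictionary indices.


Look up each word in the dictionary:
  'red' -> 4
  'red' -> 4
  'on' -> 6
  'her' -> 0
  'on' -> 6

Encoded: [4, 4, 6, 0, 6]


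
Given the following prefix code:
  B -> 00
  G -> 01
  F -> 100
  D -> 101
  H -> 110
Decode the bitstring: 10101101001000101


Decoding step by step:
Bits 101 -> D
Bits 01 -> G
Bits 101 -> D
Bits 00 -> B
Bits 100 -> F
Bits 01 -> G
Bits 01 -> G


Decoded message: DGDBFGG


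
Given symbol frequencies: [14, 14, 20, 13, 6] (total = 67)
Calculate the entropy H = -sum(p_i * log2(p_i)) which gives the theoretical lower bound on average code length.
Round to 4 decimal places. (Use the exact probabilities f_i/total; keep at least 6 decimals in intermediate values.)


Per-symbol terms -p_i * log2(p_i) with p_i = f_i/67:
  p = 14/67 = 0.208955: log2(p) = -2.258734, -p*log2(p) = 0.471974
  p = 14/67 = 0.208955: log2(p) = -2.258734, -p*log2(p) = 0.471974
  p = 20/67 = 0.298507: log2(p) = -1.744161, -p*log2(p) = 0.520645
  p = 13/67 = 0.194030: log2(p) = -2.365649, -p*log2(p) = 0.459007
  p = 6/67 = 0.089552: log2(p) = -3.481127, -p*log2(p) = 0.311743
H = 0.471974 + 0.471974 + 0.520645 + 0.459007 + 0.311743 = 2.235343

H = 2.2353 bits/symbol


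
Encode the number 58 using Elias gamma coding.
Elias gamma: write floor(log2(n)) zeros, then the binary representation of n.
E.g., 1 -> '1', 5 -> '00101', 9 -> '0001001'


num_bits = floor(log2(58)) + 1 = 6
leading_zeros = num_bits - 1 = 5
binary(58) = 111010

Elias gamma(58) = '00000' + '111010' = 00000111010 (11 bits)


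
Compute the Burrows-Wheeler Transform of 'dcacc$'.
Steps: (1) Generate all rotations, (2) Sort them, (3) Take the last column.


Rotations (sorted):
  0: $dcacc -> last char: c
  1: acc$dc -> last char: c
  2: c$dcac -> last char: c
  3: cacc$d -> last char: d
  4: cc$dca -> last char: a
  5: dcacc$ -> last char: $


BWT = cccda$


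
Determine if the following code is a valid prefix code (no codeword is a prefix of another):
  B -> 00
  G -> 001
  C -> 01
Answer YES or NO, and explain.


Checking each pair (does one codeword prefix another?):
  B='00' vs G='001': prefix -- VIOLATION

NO -- this is NOT a valid prefix code. B (00) is a prefix of G (001).


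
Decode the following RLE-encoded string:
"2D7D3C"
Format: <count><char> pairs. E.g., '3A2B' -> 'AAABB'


Expanding each <count><char> pair:
  2D -> 'DD'
  7D -> 'DDDDDDD'
  3C -> 'CCC'

Decoded = DDDDDDDDDCCC


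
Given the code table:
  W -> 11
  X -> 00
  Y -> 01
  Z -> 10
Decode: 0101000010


Decoding:
01 -> Y
01 -> Y
00 -> X
00 -> X
10 -> Z


Result: YYXXZ


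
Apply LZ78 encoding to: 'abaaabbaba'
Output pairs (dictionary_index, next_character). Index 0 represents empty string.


LZ78 encoding steps:
Dictionary: {0: ''}
Step 1: w='' (idx 0), next='a' -> output (0, 'a'), add 'a' as idx 1
Step 2: w='' (idx 0), next='b' -> output (0, 'b'), add 'b' as idx 2
Step 3: w='a' (idx 1), next='a' -> output (1, 'a'), add 'aa' as idx 3
Step 4: w='a' (idx 1), next='b' -> output (1, 'b'), add 'ab' as idx 4
Step 5: w='b' (idx 2), next='a' -> output (2, 'a'), add 'ba' as idx 5
Step 6: w='ba' (idx 5), end of input -> output (5, '')


Encoded: [(0, 'a'), (0, 'b'), (1, 'a'), (1, 'b'), (2, 'a'), (5, '')]


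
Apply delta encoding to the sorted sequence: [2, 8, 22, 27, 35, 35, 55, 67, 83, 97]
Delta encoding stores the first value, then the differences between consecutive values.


First value: 2
Deltas:
  8 - 2 = 6
  22 - 8 = 14
  27 - 22 = 5
  35 - 27 = 8
  35 - 35 = 0
  55 - 35 = 20
  67 - 55 = 12
  83 - 67 = 16
  97 - 83 = 14


Delta encoded: [2, 6, 14, 5, 8, 0, 20, 12, 16, 14]


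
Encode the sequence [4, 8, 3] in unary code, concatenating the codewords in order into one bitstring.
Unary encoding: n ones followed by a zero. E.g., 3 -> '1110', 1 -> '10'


Encode each number as n ones followed by a terminating 0:
  4 -> 11110 (5 bits)
  8 -> 111111110 (9 bits)
  3 -> 1110 (4 bits)
Total length = 5 + 9 + 4 = 18 bits.

Unary([4, 8, 3]) = 111101111111101110 (18 bits)


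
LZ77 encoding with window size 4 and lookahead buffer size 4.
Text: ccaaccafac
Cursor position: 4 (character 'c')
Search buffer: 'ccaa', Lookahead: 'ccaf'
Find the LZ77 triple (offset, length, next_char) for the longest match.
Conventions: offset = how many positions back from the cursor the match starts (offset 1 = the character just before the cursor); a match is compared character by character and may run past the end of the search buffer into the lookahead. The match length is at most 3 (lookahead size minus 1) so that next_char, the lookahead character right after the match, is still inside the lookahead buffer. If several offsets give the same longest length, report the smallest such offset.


Try each offset into the search buffer:
  offset=1 (pos 3, char 'a'): match length 0
  offset=2 (pos 2, char 'a'): match length 0
  offset=3 (pos 1, char 'c'): match length 1
  offset=4 (pos 0, char 'c'): match length 3
Longest match has length 3 at offset 4.
next_char = character at position 4 + 3 = 7 -> 'f'

Best match: offset=4, length=3 (matching 'cca' starting at position 0)
LZ77 triple: (4, 3, 'f')


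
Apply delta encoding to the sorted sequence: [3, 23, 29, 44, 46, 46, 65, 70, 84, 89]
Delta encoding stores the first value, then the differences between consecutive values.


First value: 3
Deltas:
  23 - 3 = 20
  29 - 23 = 6
  44 - 29 = 15
  46 - 44 = 2
  46 - 46 = 0
  65 - 46 = 19
  70 - 65 = 5
  84 - 70 = 14
  89 - 84 = 5


Delta encoded: [3, 20, 6, 15, 2, 0, 19, 5, 14, 5]


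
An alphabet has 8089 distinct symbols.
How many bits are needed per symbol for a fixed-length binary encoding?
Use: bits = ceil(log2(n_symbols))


log2(8089) = 12.9817
Bracket: 2^12 = 4096 < 8089 <= 2^13 = 8192
So ceil(log2(8089)) = 13

bits = ceil(log2(8089)) = ceil(12.9817) = 13 bits


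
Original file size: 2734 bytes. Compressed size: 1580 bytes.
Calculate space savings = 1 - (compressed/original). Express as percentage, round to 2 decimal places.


ratio = compressed/original = 1580/2734 = 0.577908
savings = 1 - ratio = 1 - 0.577908 = 0.422092
as a percentage: 0.422092 * 100 = 42.21%

Space savings = 1 - 1580/2734 = 42.21%


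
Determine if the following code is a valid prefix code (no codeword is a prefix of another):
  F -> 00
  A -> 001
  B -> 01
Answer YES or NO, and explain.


Checking each pair (does one codeword prefix another?):
  F='00' vs A='001': prefix -- VIOLATION

NO -- this is NOT a valid prefix code. F (00) is a prefix of A (001).


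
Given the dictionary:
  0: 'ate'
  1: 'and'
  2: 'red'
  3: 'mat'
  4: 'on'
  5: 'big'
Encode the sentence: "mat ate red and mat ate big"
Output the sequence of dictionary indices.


Look up each word in the dictionary:
  'mat' -> 3
  'ate' -> 0
  'red' -> 2
  'and' -> 1
  'mat' -> 3
  'ate' -> 0
  'big' -> 5

Encoded: [3, 0, 2, 1, 3, 0, 5]


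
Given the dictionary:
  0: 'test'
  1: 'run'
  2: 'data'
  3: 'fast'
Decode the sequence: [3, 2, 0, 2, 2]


Look up each index in the dictionary:
  3 -> 'fast'
  2 -> 'data'
  0 -> 'test'
  2 -> 'data'
  2 -> 'data'

Decoded: "fast data test data data"


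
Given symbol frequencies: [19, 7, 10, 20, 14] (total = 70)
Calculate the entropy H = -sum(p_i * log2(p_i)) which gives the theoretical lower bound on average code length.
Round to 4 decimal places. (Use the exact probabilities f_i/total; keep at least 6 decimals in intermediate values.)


Per-symbol terms -p_i * log2(p_i) with p_i = f_i/70:
  p = 19/70 = 0.271429: log2(p) = -1.881356, -p*log2(p) = 0.510654
  p = 7/70 = 0.100000: log2(p) = -3.321928, -p*log2(p) = 0.332193
  p = 10/70 = 0.142857: log2(p) = -2.807355, -p*log2(p) = 0.401051
  p = 20/70 = 0.285714: log2(p) = -1.807355, -p*log2(p) = 0.516387
  p = 14/70 = 0.200000: log2(p) = -2.321928, -p*log2(p) = 0.464386
H = 0.510654 + 0.332193 + 0.401051 + 0.516387 + 0.464386 = 2.224671

H = 2.2247 bits/symbol


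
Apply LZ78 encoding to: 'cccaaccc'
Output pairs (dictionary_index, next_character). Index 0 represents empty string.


LZ78 encoding steps:
Dictionary: {0: ''}
Step 1: w='' (idx 0), next='c' -> output (0, 'c'), add 'c' as idx 1
Step 2: w='c' (idx 1), next='c' -> output (1, 'c'), add 'cc' as idx 2
Step 3: w='' (idx 0), next='a' -> output (0, 'a'), add 'a' as idx 3
Step 4: w='a' (idx 3), next='c' -> output (3, 'c'), add 'ac' as idx 4
Step 5: w='cc' (idx 2), end of input -> output (2, '')


Encoded: [(0, 'c'), (1, 'c'), (0, 'a'), (3, 'c'), (2, '')]


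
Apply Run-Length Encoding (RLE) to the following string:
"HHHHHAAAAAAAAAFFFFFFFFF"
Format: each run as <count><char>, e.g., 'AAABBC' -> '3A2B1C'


Scanning runs left to right:
  i=0: run of 'H' x 5 -> '5H'
  i=5: run of 'A' x 9 -> '9A'
  i=14: run of 'F' x 9 -> '9F'

RLE = 5H9A9F


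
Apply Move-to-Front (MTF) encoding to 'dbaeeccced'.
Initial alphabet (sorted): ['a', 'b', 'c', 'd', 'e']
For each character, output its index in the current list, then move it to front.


MTF encoding:
'd': index 3 in ['a', 'b', 'c', 'd', 'e'] -> ['d', 'a', 'b', 'c', 'e']
'b': index 2 in ['d', 'a', 'b', 'c', 'e'] -> ['b', 'd', 'a', 'c', 'e']
'a': index 2 in ['b', 'd', 'a', 'c', 'e'] -> ['a', 'b', 'd', 'c', 'e']
'e': index 4 in ['a', 'b', 'd', 'c', 'e'] -> ['e', 'a', 'b', 'd', 'c']
'e': index 0 in ['e', 'a', 'b', 'd', 'c'] -> ['e', 'a', 'b', 'd', 'c']
'c': index 4 in ['e', 'a', 'b', 'd', 'c'] -> ['c', 'e', 'a', 'b', 'd']
'c': index 0 in ['c', 'e', 'a', 'b', 'd'] -> ['c', 'e', 'a', 'b', 'd']
'c': index 0 in ['c', 'e', 'a', 'b', 'd'] -> ['c', 'e', 'a', 'b', 'd']
'e': index 1 in ['c', 'e', 'a', 'b', 'd'] -> ['e', 'c', 'a', 'b', 'd']
'd': index 4 in ['e', 'c', 'a', 'b', 'd'] -> ['d', 'e', 'c', 'a', 'b']


Output: [3, 2, 2, 4, 0, 4, 0, 0, 1, 4]


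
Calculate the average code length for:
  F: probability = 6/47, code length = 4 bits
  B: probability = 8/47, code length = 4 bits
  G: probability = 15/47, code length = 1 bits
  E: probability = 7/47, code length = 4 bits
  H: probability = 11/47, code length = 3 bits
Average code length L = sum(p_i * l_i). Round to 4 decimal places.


Weighted contributions p_i * l_i:
  F: (6/47) * 4 = 24/47
  B: (8/47) * 4 = 32/47
  G: (15/47) * 1 = 15/47
  E: (7/47) * 4 = 28/47
  H: (11/47) * 3 = 33/47
Sum = (24 + 32 + 15 + 28 + 33)/47 = 132/47

L = 132/47 = 2.8085 bits/symbol


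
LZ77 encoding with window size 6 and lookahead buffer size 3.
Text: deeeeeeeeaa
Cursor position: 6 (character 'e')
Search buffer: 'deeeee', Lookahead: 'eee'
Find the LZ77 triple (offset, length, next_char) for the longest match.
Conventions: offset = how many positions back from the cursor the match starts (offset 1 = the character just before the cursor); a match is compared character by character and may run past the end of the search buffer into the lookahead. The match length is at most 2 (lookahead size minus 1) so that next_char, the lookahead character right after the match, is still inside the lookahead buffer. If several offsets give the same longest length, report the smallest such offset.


Try each offset into the search buffer:
  offset=1 (pos 5, char 'e'): match length 2
  offset=2 (pos 4, char 'e'): match length 2
  offset=3 (pos 3, char 'e'): match length 2
  offset=4 (pos 2, char 'e'): match length 2
  offset=5 (pos 1, char 'e'): match length 2
  offset=6 (pos 0, char 'd'): match length 0
Longest match has length 2, found at offsets 1, 2, 3, 4, 5; take the smallest, offset 1.
next_char = character at position 6 + 2 = 8 -> 'e'

Best match: offset=1, length=2 (matching 'ee' starting at position 5)
LZ77 triple: (1, 2, 'e')


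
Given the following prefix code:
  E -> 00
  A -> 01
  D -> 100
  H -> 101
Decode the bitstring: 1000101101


Decoding step by step:
Bits 100 -> D
Bits 01 -> A
Bits 01 -> A
Bits 101 -> H


Decoded message: DAAH


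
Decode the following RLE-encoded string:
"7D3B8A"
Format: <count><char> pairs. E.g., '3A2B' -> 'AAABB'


Expanding each <count><char> pair:
  7D -> 'DDDDDDD'
  3B -> 'BBB'
  8A -> 'AAAAAAAA'

Decoded = DDDDDDDBBBAAAAAAAA


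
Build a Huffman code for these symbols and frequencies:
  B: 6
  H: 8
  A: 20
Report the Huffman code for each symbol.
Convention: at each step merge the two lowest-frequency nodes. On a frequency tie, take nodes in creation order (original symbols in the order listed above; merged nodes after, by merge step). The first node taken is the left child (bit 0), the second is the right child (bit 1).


Huffman tree construction:
Step 1: Merge B(6) + H(8) = 14
Step 2: Merge (B+H)(14) + A(20) = 34
Read each symbol's code off the tree from the root (left child = 0, right child = 1).

Codes:
  B: 00 (length 2)
  H: 01 (length 2)
  A: 1 (length 1)
Average code length: 48/34 = 1.4118 bits/symbol


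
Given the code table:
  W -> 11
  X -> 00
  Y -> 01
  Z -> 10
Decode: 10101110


Decoding:
10 -> Z
10 -> Z
11 -> W
10 -> Z


Result: ZZWZ


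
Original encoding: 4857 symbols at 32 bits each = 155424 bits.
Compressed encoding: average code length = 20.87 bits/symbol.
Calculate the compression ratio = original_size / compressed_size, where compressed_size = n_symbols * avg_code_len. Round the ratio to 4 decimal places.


original_size = n_symbols * orig_bits = 4857 * 32 = 155424 bits
compressed_size = n_symbols * avg_code_len = 4857 * 20.87 = 101365.59 bits
ratio = original_size / compressed_size = 155424 / 101365.59 = 1.5333

Compression ratio = 1.5333


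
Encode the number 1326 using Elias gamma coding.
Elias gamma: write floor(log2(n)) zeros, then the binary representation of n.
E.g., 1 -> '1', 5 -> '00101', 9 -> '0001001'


num_bits = floor(log2(1326)) + 1 = 11
leading_zeros = num_bits - 1 = 10
binary(1326) = 10100101110

Elias gamma(1326) = '0000000000' + '10100101110' = 000000000010100101110 (21 bits)


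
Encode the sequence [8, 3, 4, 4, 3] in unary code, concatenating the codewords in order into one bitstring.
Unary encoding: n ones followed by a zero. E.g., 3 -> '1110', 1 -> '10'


Encode each number as n ones followed by a terminating 0:
  8 -> 111111110 (9 bits)
  3 -> 1110 (4 bits)
  4 -> 11110 (5 bits)
  4 -> 11110 (5 bits)
  3 -> 1110 (4 bits)
Total length = 9 + 4 + 5 + 5 + 4 = 27 bits.

Unary([8, 3, 4, 4, 3]) = 111111110111011110111101110 (27 bits)


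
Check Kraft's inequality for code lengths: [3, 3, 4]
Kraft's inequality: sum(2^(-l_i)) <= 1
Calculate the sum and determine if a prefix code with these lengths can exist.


Sum = 2^(-3) + 2^(-3) + 2^(-4)
    = 0.125 + 0.125 + 0.0625
    = 5/16 = 0.3125
Since 0.3125 <= 1, Kraft's inequality IS satisfied.
A prefix code with these lengths CAN exist.

Kraft sum = 0.3125. Satisfied.


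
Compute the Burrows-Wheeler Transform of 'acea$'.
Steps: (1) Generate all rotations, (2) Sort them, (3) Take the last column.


Rotations (sorted):
  0: $acea -> last char: a
  1: a$ace -> last char: e
  2: acea$ -> last char: $
  3: cea$a -> last char: a
  4: ea$ac -> last char: c


BWT = ae$ac


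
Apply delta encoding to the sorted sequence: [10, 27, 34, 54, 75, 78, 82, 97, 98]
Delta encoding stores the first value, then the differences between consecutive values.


First value: 10
Deltas:
  27 - 10 = 17
  34 - 27 = 7
  54 - 34 = 20
  75 - 54 = 21
  78 - 75 = 3
  82 - 78 = 4
  97 - 82 = 15
  98 - 97 = 1


Delta encoded: [10, 17, 7, 20, 21, 3, 4, 15, 1]


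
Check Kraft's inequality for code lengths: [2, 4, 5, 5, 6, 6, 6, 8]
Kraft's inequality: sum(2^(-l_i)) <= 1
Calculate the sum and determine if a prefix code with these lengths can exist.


Sum = 2^(-2) + 2^(-4) + 2^(-5) + 2^(-5) + 2^(-6) + 2^(-6) + 2^(-6) + 2^(-8)
    = 0.25 + 0.0625 + 0.03125 + 0.03125 + 0.015625 + 0.015625 + 0.015625 + 0.00390625
    = 109/256 = 0.42578125
Since 0.42578125 <= 1, Kraft's inequality IS satisfied.
A prefix code with these lengths CAN exist.

Kraft sum = 0.42578125. Satisfied.


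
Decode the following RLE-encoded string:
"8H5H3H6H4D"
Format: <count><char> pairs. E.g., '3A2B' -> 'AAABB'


Expanding each <count><char> pair:
  8H -> 'HHHHHHHH'
  5H -> 'HHHHH'
  3H -> 'HHH'
  6H -> 'HHHHHH'
  4D -> 'DDDD'

Decoded = HHHHHHHHHHHHHHHHHHHHHHDDDD


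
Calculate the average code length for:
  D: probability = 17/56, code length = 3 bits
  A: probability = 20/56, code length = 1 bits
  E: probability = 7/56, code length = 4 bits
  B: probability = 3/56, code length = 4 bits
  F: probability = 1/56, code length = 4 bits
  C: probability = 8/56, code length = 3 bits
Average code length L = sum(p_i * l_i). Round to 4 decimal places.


Weighted contributions p_i * l_i:
  D: (17/56) * 3 = 51/56
  A: (20/56) * 1 = 20/56
  E: (7/56) * 4 = 28/56
  B: (3/56) * 4 = 12/56
  F: (1/56) * 4 = 4/56
  C: (8/56) * 3 = 24/56
Sum = (51 + 20 + 28 + 12 + 4 + 24)/56 = 139/56

L = 139/56 = 2.4821 bits/symbol


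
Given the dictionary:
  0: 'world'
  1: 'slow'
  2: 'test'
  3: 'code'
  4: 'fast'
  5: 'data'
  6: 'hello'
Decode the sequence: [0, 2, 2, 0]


Look up each index in the dictionary:
  0 -> 'world'
  2 -> 'test'
  2 -> 'test'
  0 -> 'world'

Decoded: "world test test world"


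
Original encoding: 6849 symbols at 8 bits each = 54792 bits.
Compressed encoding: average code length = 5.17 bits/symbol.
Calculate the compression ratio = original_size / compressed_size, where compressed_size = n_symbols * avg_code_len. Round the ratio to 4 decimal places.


original_size = n_symbols * orig_bits = 6849 * 8 = 54792 bits
compressed_size = n_symbols * avg_code_len = 6849 * 5.17 = 35409.33 bits
ratio = original_size / compressed_size = 54792 / 35409.33 = 1.5474

Compression ratio = 1.5474


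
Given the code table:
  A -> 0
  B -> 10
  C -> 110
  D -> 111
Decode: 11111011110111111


Decoding:
111 -> D
110 -> C
111 -> D
10 -> B
111 -> D
111 -> D


Result: DCDBDD


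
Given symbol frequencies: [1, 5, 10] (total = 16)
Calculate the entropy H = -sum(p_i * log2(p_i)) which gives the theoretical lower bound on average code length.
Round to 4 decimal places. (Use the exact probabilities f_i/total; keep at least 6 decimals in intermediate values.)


Per-symbol terms -p_i * log2(p_i) with p_i = f_i/16:
  p = 1/16 = 0.062500: log2(p) = -4.000000, -p*log2(p) = 0.250000
  p = 5/16 = 0.312500: log2(p) = -1.678072, -p*log2(p) = 0.524397
  p = 10/16 = 0.625000: log2(p) = -0.678072, -p*log2(p) = 0.423795
H = 0.250000 + 0.524397 + 0.423795 = 1.198192

H = 1.1982 bits/symbol


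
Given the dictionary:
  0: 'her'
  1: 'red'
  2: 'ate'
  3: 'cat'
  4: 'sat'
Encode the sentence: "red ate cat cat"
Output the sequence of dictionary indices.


Look up each word in the dictionary:
  'red' -> 1
  'ate' -> 2
  'cat' -> 3
  'cat' -> 3

Encoded: [1, 2, 3, 3]


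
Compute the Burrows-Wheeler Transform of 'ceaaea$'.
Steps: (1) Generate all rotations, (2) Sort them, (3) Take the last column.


Rotations (sorted):
  0: $ceaaea -> last char: a
  1: a$ceaae -> last char: e
  2: aaea$ce -> last char: e
  3: aea$cea -> last char: a
  4: ceaaea$ -> last char: $
  5: ea$ceaa -> last char: a
  6: eaaea$c -> last char: c


BWT = aeea$ac


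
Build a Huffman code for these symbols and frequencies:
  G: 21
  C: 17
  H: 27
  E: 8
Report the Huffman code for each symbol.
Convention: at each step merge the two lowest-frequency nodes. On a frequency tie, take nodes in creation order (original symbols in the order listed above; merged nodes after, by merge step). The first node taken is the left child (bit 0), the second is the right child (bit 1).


Huffman tree construction:
Step 1: Merge E(8) + C(17) = 25
Step 2: Merge G(21) + (E+C)(25) = 46
Step 3: Merge H(27) + (G+(E+C))(46) = 73
Read each symbol's code off the tree from the root (left child = 0, right child = 1).

Codes:
  G: 10 (length 2)
  C: 111 (length 3)
  H: 0 (length 1)
  E: 110 (length 3)
Average code length: 144/73 = 1.9726 bits/symbol


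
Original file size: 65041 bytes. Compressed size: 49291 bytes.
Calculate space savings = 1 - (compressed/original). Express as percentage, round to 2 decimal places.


ratio = compressed/original = 49291/65041 = 0.757845
savings = 1 - ratio = 1 - 0.757845 = 0.242155
as a percentage: 0.242155 * 100 = 24.22%

Space savings = 1 - 49291/65041 = 24.22%


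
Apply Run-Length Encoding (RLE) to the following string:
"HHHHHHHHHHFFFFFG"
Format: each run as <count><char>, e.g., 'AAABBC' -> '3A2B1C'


Scanning runs left to right:
  i=0: run of 'H' x 10 -> '10H'
  i=10: run of 'F' x 5 -> '5F'
  i=15: run of 'G' x 1 -> '1G'

RLE = 10H5F1G


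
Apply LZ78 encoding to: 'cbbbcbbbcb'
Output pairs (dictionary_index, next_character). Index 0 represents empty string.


LZ78 encoding steps:
Dictionary: {0: ''}
Step 1: w='' (idx 0), next='c' -> output (0, 'c'), add 'c' as idx 1
Step 2: w='' (idx 0), next='b' -> output (0, 'b'), add 'b' as idx 2
Step 3: w='b' (idx 2), next='b' -> output (2, 'b'), add 'bb' as idx 3
Step 4: w='c' (idx 1), next='b' -> output (1, 'b'), add 'cb' as idx 4
Step 5: w='bb' (idx 3), next='c' -> output (3, 'c'), add 'bbc' as idx 5
Step 6: w='b' (idx 2), end of input -> output (2, '')


Encoded: [(0, 'c'), (0, 'b'), (2, 'b'), (1, 'b'), (3, 'c'), (2, '')]


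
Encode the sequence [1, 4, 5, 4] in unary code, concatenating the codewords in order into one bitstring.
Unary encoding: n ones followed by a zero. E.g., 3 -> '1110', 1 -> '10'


Encode each number as n ones followed by a terminating 0:
  1 -> 10 (2 bits)
  4 -> 11110 (5 bits)
  5 -> 111110 (6 bits)
  4 -> 11110 (5 bits)
Total length = 2 + 5 + 6 + 5 = 18 bits.

Unary([1, 4, 5, 4]) = 101111011111011110 (18 bits)


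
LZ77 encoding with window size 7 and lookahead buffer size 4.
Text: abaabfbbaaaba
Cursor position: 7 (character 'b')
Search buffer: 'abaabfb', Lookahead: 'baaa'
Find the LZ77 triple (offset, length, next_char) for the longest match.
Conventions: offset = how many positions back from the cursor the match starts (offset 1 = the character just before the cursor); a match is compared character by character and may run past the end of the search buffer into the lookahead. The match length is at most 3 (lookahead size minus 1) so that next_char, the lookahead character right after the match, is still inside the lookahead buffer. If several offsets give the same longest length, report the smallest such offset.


Try each offset into the search buffer:
  offset=1 (pos 6, char 'b'): match length 1
  offset=2 (pos 5, char 'f'): match length 0
  offset=3 (pos 4, char 'b'): match length 1
  offset=4 (pos 3, char 'a'): match length 0
  offset=5 (pos 2, char 'a'): match length 0
  offset=6 (pos 1, char 'b'): match length 3
  offset=7 (pos 0, char 'a'): match length 0
Longest match has length 3 at offset 6.
next_char = character at position 7 + 3 = 10 -> 'a'

Best match: offset=6, length=3 (matching 'baa' starting at position 1)
LZ77 triple: (6, 3, 'a')


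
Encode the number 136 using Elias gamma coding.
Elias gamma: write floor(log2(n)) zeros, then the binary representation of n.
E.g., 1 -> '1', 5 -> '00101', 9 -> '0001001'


num_bits = floor(log2(136)) + 1 = 8
leading_zeros = num_bits - 1 = 7
binary(136) = 10001000

Elias gamma(136) = '0000000' + '10001000' = 000000010001000 (15 bits)


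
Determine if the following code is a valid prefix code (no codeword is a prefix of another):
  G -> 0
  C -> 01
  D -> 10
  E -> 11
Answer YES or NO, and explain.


Checking each pair (does one codeword prefix another?):
  G='0' vs C='01': prefix -- VIOLATION

NO -- this is NOT a valid prefix code. G (0) is a prefix of C (01).


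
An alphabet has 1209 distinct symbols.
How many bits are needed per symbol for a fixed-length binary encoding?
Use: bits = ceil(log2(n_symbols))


log2(1209) = 10.2396
Bracket: 2^10 = 1024 < 1209 <= 2^11 = 2048
So ceil(log2(1209)) = 11

bits = ceil(log2(1209)) = ceil(10.2396) = 11 bits


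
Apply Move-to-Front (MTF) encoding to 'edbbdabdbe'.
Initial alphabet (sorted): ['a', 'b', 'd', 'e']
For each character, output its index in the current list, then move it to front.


MTF encoding:
'e': index 3 in ['a', 'b', 'd', 'e'] -> ['e', 'a', 'b', 'd']
'd': index 3 in ['e', 'a', 'b', 'd'] -> ['d', 'e', 'a', 'b']
'b': index 3 in ['d', 'e', 'a', 'b'] -> ['b', 'd', 'e', 'a']
'b': index 0 in ['b', 'd', 'e', 'a'] -> ['b', 'd', 'e', 'a']
'd': index 1 in ['b', 'd', 'e', 'a'] -> ['d', 'b', 'e', 'a']
'a': index 3 in ['d', 'b', 'e', 'a'] -> ['a', 'd', 'b', 'e']
'b': index 2 in ['a', 'd', 'b', 'e'] -> ['b', 'a', 'd', 'e']
'd': index 2 in ['b', 'a', 'd', 'e'] -> ['d', 'b', 'a', 'e']
'b': index 1 in ['d', 'b', 'a', 'e'] -> ['b', 'd', 'a', 'e']
'e': index 3 in ['b', 'd', 'a', 'e'] -> ['e', 'b', 'd', 'a']


Output: [3, 3, 3, 0, 1, 3, 2, 2, 1, 3]


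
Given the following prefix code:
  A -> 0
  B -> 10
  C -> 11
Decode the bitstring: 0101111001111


Decoding step by step:
Bits 0 -> A
Bits 10 -> B
Bits 11 -> C
Bits 11 -> C
Bits 0 -> A
Bits 0 -> A
Bits 11 -> C
Bits 11 -> C


Decoded message: ABCCAACC


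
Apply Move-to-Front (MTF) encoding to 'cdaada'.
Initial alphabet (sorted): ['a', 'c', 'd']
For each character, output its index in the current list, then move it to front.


MTF encoding:
'c': index 1 in ['a', 'c', 'd'] -> ['c', 'a', 'd']
'd': index 2 in ['c', 'a', 'd'] -> ['d', 'c', 'a']
'a': index 2 in ['d', 'c', 'a'] -> ['a', 'd', 'c']
'a': index 0 in ['a', 'd', 'c'] -> ['a', 'd', 'c']
'd': index 1 in ['a', 'd', 'c'] -> ['d', 'a', 'c']
'a': index 1 in ['d', 'a', 'c'] -> ['a', 'd', 'c']


Output: [1, 2, 2, 0, 1, 1]


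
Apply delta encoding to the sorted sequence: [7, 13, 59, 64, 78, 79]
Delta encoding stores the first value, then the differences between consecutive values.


First value: 7
Deltas:
  13 - 7 = 6
  59 - 13 = 46
  64 - 59 = 5
  78 - 64 = 14
  79 - 78 = 1


Delta encoded: [7, 6, 46, 5, 14, 1]


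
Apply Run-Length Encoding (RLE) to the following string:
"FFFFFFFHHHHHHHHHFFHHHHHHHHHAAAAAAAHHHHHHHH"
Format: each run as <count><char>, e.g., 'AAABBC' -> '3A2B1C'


Scanning runs left to right:
  i=0: run of 'F' x 7 -> '7F'
  i=7: run of 'H' x 9 -> '9H'
  i=16: run of 'F' x 2 -> '2F'
  i=18: run of 'H' x 9 -> '9H'
  i=27: run of 'A' x 7 -> '7A'
  i=34: run of 'H' x 8 -> '8H'

RLE = 7F9H2F9H7A8H


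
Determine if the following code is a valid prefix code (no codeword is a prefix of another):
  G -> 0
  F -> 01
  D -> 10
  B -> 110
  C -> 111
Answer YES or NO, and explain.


Checking each pair (does one codeword prefix another?):
  G='0' vs F='01': prefix -- VIOLATION

NO -- this is NOT a valid prefix code. G (0) is a prefix of F (01).


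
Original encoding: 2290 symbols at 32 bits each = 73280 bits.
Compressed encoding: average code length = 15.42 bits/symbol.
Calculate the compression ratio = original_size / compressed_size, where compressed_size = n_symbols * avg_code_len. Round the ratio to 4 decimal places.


original_size = n_symbols * orig_bits = 2290 * 32 = 73280 bits
compressed_size = n_symbols * avg_code_len = 2290 * 15.42 = 35311.8 bits
ratio = original_size / compressed_size = 73280 / 35311.8 = 2.0752

Compression ratio = 2.0752


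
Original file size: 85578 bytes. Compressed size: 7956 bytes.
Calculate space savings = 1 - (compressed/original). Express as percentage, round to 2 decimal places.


ratio = compressed/original = 7956/85578 = 0.092968
savings = 1 - ratio = 1 - 0.092968 = 0.907032
as a percentage: 0.907032 * 100 = 90.7%

Space savings = 1 - 7956/85578 = 90.7%


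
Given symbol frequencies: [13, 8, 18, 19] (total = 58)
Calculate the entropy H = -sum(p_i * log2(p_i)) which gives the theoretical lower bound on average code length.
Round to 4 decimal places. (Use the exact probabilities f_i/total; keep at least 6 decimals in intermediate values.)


Per-symbol terms -p_i * log2(p_i) with p_i = f_i/58:
  p = 13/58 = 0.224138: log2(p) = -2.157541, -p*log2(p) = 0.483587
  p = 8/58 = 0.137931: log2(p) = -2.857981, -p*log2(p) = 0.394204
  p = 18/58 = 0.310345: log2(p) = -1.688056, -p*log2(p) = 0.523879
  p = 19/58 = 0.327586: log2(p) = -1.610053, -p*log2(p) = 0.527431
H = 0.483587 + 0.394204 + 0.523879 + 0.527431 = 1.929101

H = 1.9291 bits/symbol


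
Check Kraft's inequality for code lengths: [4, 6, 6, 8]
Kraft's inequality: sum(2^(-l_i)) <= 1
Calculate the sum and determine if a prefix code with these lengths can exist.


Sum = 2^(-4) + 2^(-6) + 2^(-6) + 2^(-8)
    = 0.0625 + 0.015625 + 0.015625 + 0.00390625
    = 25/256 = 0.09765625
Since 0.09765625 <= 1, Kraft's inequality IS satisfied.
A prefix code with these lengths CAN exist.

Kraft sum = 0.09765625. Satisfied.


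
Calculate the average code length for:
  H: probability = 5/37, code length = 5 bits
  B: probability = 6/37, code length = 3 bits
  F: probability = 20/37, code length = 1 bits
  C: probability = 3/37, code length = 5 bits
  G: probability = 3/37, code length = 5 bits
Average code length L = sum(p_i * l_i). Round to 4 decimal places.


Weighted contributions p_i * l_i:
  H: (5/37) * 5 = 25/37
  B: (6/37) * 3 = 18/37
  F: (20/37) * 1 = 20/37
  C: (3/37) * 5 = 15/37
  G: (3/37) * 5 = 15/37
Sum = (25 + 18 + 20 + 15 + 15)/37 = 93/37

L = 93/37 = 2.5135 bits/symbol


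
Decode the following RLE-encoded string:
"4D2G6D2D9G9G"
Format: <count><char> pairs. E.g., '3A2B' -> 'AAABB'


Expanding each <count><char> pair:
  4D -> 'DDDD'
  2G -> 'GG'
  6D -> 'DDDDDD'
  2D -> 'DD'
  9G -> 'GGGGGGGGG'
  9G -> 'GGGGGGGGG'

Decoded = DDDDGGDDDDDDDDGGGGGGGGGGGGGGGGGG


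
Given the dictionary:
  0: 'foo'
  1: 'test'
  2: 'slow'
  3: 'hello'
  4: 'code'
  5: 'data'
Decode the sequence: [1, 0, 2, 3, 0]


Look up each index in the dictionary:
  1 -> 'test'
  0 -> 'foo'
  2 -> 'slow'
  3 -> 'hello'
  0 -> 'foo'

Decoded: "test foo slow hello foo"


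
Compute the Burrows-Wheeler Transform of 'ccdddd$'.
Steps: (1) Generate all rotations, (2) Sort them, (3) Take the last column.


Rotations (sorted):
  0: $ccdddd -> last char: d
  1: ccdddd$ -> last char: $
  2: cdddd$c -> last char: c
  3: d$ccddd -> last char: d
  4: dd$ccdd -> last char: d
  5: ddd$ccd -> last char: d
  6: dddd$cc -> last char: c


BWT = d$cdddc


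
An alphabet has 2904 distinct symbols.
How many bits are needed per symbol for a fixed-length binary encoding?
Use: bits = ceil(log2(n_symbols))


log2(2904) = 11.5038
Bracket: 2^11 = 2048 < 2904 <= 2^12 = 4096
So ceil(log2(2904)) = 12

bits = ceil(log2(2904)) = ceil(11.5038) = 12 bits


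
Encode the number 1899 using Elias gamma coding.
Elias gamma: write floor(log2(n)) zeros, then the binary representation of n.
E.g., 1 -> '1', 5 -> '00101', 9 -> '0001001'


num_bits = floor(log2(1899)) + 1 = 11
leading_zeros = num_bits - 1 = 10
binary(1899) = 11101101011

Elias gamma(1899) = '0000000000' + '11101101011' = 000000000011101101011 (21 bits)


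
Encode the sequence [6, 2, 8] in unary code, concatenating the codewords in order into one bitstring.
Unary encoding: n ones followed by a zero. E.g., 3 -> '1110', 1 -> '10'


Encode each number as n ones followed by a terminating 0:
  6 -> 1111110 (7 bits)
  2 -> 110 (3 bits)
  8 -> 111111110 (9 bits)
Total length = 7 + 3 + 9 = 19 bits.

Unary([6, 2, 8]) = 1111110110111111110 (19 bits)


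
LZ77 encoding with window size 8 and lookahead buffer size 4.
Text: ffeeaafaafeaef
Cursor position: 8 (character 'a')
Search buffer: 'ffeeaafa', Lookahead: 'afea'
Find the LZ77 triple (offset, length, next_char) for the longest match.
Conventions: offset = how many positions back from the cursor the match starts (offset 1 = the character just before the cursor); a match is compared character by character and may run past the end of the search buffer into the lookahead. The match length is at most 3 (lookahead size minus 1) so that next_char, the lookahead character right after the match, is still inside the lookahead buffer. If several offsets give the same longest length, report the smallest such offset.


Try each offset into the search buffer:
  offset=1 (pos 7, char 'a'): match length 1
  offset=2 (pos 6, char 'f'): match length 0
  offset=3 (pos 5, char 'a'): match length 2
  offset=4 (pos 4, char 'a'): match length 1
  offset=5 (pos 3, char 'e'): match length 0
  offset=6 (pos 2, char 'e'): match length 0
  offset=7 (pos 1, char 'f'): match length 0
  offset=8 (pos 0, char 'f'): match length 0
Longest match has length 2 at offset 3.
next_char = character at position 8 + 2 = 10 -> 'e'

Best match: offset=3, length=2 (matching 'af' starting at position 5)
LZ77 triple: (3, 2, 'e')


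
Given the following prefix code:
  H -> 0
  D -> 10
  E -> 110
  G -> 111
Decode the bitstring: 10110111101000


Decoding step by step:
Bits 10 -> D
Bits 110 -> E
Bits 111 -> G
Bits 10 -> D
Bits 10 -> D
Bits 0 -> H
Bits 0 -> H


Decoded message: DEGDDHH


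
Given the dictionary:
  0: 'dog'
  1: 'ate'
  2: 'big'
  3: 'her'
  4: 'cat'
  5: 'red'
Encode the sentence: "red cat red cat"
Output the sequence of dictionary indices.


Look up each word in the dictionary:
  'red' -> 5
  'cat' -> 4
  'red' -> 5
  'cat' -> 4

Encoded: [5, 4, 5, 4]


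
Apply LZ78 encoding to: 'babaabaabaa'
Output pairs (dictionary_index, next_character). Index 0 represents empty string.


LZ78 encoding steps:
Dictionary: {0: ''}
Step 1: w='' (idx 0), next='b' -> output (0, 'b'), add 'b' as idx 1
Step 2: w='' (idx 0), next='a' -> output (0, 'a'), add 'a' as idx 2
Step 3: w='b' (idx 1), next='a' -> output (1, 'a'), add 'ba' as idx 3
Step 4: w='a' (idx 2), next='b' -> output (2, 'b'), add 'ab' as idx 4
Step 5: w='a' (idx 2), next='a' -> output (2, 'a'), add 'aa' as idx 5
Step 6: w='ba' (idx 3), next='a' -> output (3, 'a'), add 'baa' as idx 6


Encoded: [(0, 'b'), (0, 'a'), (1, 'a'), (2, 'b'), (2, 'a'), (3, 'a')]


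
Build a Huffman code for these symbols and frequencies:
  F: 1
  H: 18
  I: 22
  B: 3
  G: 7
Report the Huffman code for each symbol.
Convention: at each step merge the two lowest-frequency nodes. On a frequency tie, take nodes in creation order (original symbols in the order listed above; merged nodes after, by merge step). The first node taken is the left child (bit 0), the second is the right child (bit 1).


Huffman tree construction:
Step 1: Merge F(1) + B(3) = 4
Step 2: Merge (F+B)(4) + G(7) = 11
Step 3: Merge ((F+B)+G)(11) + H(18) = 29
Step 4: Merge I(22) + (((F+B)+G)+H)(29) = 51
Read each symbol's code off the tree from the root (left child = 0, right child = 1).

Codes:
  F: 1000 (length 4)
  H: 11 (length 2)
  I: 0 (length 1)
  B: 1001 (length 4)
  G: 101 (length 3)
Average code length: 95/51 = 1.8627 bits/symbol


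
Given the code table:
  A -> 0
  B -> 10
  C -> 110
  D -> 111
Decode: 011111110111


Decoding:
0 -> A
111 -> D
111 -> D
10 -> B
111 -> D


Result: ADDBD


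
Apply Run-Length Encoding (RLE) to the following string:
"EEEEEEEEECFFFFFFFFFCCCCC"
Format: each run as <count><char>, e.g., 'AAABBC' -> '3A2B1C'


Scanning runs left to right:
  i=0: run of 'E' x 9 -> '9E'
  i=9: run of 'C' x 1 -> '1C'
  i=10: run of 'F' x 9 -> '9F'
  i=19: run of 'C' x 5 -> '5C'

RLE = 9E1C9F5C


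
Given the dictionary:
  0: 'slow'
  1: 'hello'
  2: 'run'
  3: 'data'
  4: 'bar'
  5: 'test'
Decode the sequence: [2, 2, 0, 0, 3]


Look up each index in the dictionary:
  2 -> 'run'
  2 -> 'run'
  0 -> 'slow'
  0 -> 'slow'
  3 -> 'data'

Decoded: "run run slow slow data"


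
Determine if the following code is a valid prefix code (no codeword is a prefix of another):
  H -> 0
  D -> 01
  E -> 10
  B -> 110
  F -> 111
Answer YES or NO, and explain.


Checking each pair (does one codeword prefix another?):
  H='0' vs D='01': prefix -- VIOLATION

NO -- this is NOT a valid prefix code. H (0) is a prefix of D (01).


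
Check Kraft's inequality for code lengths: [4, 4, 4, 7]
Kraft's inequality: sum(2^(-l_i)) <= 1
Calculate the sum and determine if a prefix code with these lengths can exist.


Sum = 2^(-4) + 2^(-4) + 2^(-4) + 2^(-7)
    = 0.0625 + 0.0625 + 0.0625 + 0.0078125
    = 25/128 = 0.1953125
Since 0.1953125 <= 1, Kraft's inequality IS satisfied.
A prefix code with these lengths CAN exist.

Kraft sum = 0.1953125. Satisfied.


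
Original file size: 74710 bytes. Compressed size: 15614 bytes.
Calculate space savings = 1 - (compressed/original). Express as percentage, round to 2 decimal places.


ratio = compressed/original = 15614/74710 = 0.208995
savings = 1 - ratio = 1 - 0.208995 = 0.791005
as a percentage: 0.791005 * 100 = 79.1%

Space savings = 1 - 15614/74710 = 79.1%


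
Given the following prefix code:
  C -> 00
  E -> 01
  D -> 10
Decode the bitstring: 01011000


Decoding step by step:
Bits 01 -> E
Bits 01 -> E
Bits 10 -> D
Bits 00 -> C


Decoded message: EEDC


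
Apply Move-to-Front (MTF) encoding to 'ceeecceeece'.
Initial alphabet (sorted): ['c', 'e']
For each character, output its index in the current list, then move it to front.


MTF encoding:
'c': index 0 in ['c', 'e'] -> ['c', 'e']
'e': index 1 in ['c', 'e'] -> ['e', 'c']
'e': index 0 in ['e', 'c'] -> ['e', 'c']
'e': index 0 in ['e', 'c'] -> ['e', 'c']
'c': index 1 in ['e', 'c'] -> ['c', 'e']
'c': index 0 in ['c', 'e'] -> ['c', 'e']
'e': index 1 in ['c', 'e'] -> ['e', 'c']
'e': index 0 in ['e', 'c'] -> ['e', 'c']
'e': index 0 in ['e', 'c'] -> ['e', 'c']
'c': index 1 in ['e', 'c'] -> ['c', 'e']
'e': index 1 in ['c', 'e'] -> ['e', 'c']


Output: [0, 1, 0, 0, 1, 0, 1, 0, 0, 1, 1]


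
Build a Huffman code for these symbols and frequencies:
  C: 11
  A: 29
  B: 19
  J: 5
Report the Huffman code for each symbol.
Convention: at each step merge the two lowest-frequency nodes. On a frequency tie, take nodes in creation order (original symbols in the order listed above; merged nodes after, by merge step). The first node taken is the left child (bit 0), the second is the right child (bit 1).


Huffman tree construction:
Step 1: Merge J(5) + C(11) = 16
Step 2: Merge (J+C)(16) + B(19) = 35
Step 3: Merge A(29) + ((J+C)+B)(35) = 64
Read each symbol's code off the tree from the root (left child = 0, right child = 1).

Codes:
  C: 101 (length 3)
  A: 0 (length 1)
  B: 11 (length 2)
  J: 100 (length 3)
Average code length: 115/64 = 1.7969 bits/symbol
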